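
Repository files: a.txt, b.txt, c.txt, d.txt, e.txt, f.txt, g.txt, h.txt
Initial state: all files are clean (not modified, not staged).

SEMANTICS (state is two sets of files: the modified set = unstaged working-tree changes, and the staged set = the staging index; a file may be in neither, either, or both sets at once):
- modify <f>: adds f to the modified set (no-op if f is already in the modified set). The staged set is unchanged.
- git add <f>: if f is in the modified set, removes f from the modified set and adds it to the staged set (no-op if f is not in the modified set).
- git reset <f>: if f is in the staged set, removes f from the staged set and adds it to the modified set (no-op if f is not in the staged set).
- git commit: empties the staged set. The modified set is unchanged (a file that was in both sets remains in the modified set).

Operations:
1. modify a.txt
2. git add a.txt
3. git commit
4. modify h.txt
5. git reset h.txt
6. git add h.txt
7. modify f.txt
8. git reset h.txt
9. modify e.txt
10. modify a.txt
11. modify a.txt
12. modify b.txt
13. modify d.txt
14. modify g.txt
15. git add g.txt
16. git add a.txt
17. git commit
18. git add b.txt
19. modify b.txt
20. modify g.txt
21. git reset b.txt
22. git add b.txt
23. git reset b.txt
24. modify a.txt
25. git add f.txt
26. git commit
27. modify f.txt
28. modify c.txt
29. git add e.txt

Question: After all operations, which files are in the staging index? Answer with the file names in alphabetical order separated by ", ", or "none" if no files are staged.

Answer: e.txt

Derivation:
After op 1 (modify a.txt): modified={a.txt} staged={none}
After op 2 (git add a.txt): modified={none} staged={a.txt}
After op 3 (git commit): modified={none} staged={none}
After op 4 (modify h.txt): modified={h.txt} staged={none}
After op 5 (git reset h.txt): modified={h.txt} staged={none}
After op 6 (git add h.txt): modified={none} staged={h.txt}
After op 7 (modify f.txt): modified={f.txt} staged={h.txt}
After op 8 (git reset h.txt): modified={f.txt, h.txt} staged={none}
After op 9 (modify e.txt): modified={e.txt, f.txt, h.txt} staged={none}
After op 10 (modify a.txt): modified={a.txt, e.txt, f.txt, h.txt} staged={none}
After op 11 (modify a.txt): modified={a.txt, e.txt, f.txt, h.txt} staged={none}
After op 12 (modify b.txt): modified={a.txt, b.txt, e.txt, f.txt, h.txt} staged={none}
After op 13 (modify d.txt): modified={a.txt, b.txt, d.txt, e.txt, f.txt, h.txt} staged={none}
After op 14 (modify g.txt): modified={a.txt, b.txt, d.txt, e.txt, f.txt, g.txt, h.txt} staged={none}
After op 15 (git add g.txt): modified={a.txt, b.txt, d.txt, e.txt, f.txt, h.txt} staged={g.txt}
After op 16 (git add a.txt): modified={b.txt, d.txt, e.txt, f.txt, h.txt} staged={a.txt, g.txt}
After op 17 (git commit): modified={b.txt, d.txt, e.txt, f.txt, h.txt} staged={none}
After op 18 (git add b.txt): modified={d.txt, e.txt, f.txt, h.txt} staged={b.txt}
After op 19 (modify b.txt): modified={b.txt, d.txt, e.txt, f.txt, h.txt} staged={b.txt}
After op 20 (modify g.txt): modified={b.txt, d.txt, e.txt, f.txt, g.txt, h.txt} staged={b.txt}
After op 21 (git reset b.txt): modified={b.txt, d.txt, e.txt, f.txt, g.txt, h.txt} staged={none}
After op 22 (git add b.txt): modified={d.txt, e.txt, f.txt, g.txt, h.txt} staged={b.txt}
After op 23 (git reset b.txt): modified={b.txt, d.txt, e.txt, f.txt, g.txt, h.txt} staged={none}
After op 24 (modify a.txt): modified={a.txt, b.txt, d.txt, e.txt, f.txt, g.txt, h.txt} staged={none}
After op 25 (git add f.txt): modified={a.txt, b.txt, d.txt, e.txt, g.txt, h.txt} staged={f.txt}
After op 26 (git commit): modified={a.txt, b.txt, d.txt, e.txt, g.txt, h.txt} staged={none}
After op 27 (modify f.txt): modified={a.txt, b.txt, d.txt, e.txt, f.txt, g.txt, h.txt} staged={none}
After op 28 (modify c.txt): modified={a.txt, b.txt, c.txt, d.txt, e.txt, f.txt, g.txt, h.txt} staged={none}
After op 29 (git add e.txt): modified={a.txt, b.txt, c.txt, d.txt, f.txt, g.txt, h.txt} staged={e.txt}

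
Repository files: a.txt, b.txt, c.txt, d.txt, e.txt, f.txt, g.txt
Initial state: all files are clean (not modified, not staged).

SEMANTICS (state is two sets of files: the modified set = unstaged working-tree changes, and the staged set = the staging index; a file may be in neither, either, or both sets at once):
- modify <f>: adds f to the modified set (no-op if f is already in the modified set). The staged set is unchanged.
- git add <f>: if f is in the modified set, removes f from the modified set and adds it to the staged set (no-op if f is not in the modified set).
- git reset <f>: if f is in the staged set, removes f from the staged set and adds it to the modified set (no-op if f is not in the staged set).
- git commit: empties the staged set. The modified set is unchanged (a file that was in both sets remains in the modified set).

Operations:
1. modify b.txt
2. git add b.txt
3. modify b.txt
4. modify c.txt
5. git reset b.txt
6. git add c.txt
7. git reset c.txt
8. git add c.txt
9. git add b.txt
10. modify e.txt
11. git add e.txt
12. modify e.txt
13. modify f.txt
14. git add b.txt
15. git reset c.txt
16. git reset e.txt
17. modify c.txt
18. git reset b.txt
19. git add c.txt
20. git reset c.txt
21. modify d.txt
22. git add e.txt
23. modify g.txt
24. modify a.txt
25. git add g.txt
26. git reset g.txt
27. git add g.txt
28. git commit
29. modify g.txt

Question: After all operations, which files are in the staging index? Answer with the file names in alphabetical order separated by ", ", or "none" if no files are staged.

After op 1 (modify b.txt): modified={b.txt} staged={none}
After op 2 (git add b.txt): modified={none} staged={b.txt}
After op 3 (modify b.txt): modified={b.txt} staged={b.txt}
After op 4 (modify c.txt): modified={b.txt, c.txt} staged={b.txt}
After op 5 (git reset b.txt): modified={b.txt, c.txt} staged={none}
After op 6 (git add c.txt): modified={b.txt} staged={c.txt}
After op 7 (git reset c.txt): modified={b.txt, c.txt} staged={none}
After op 8 (git add c.txt): modified={b.txt} staged={c.txt}
After op 9 (git add b.txt): modified={none} staged={b.txt, c.txt}
After op 10 (modify e.txt): modified={e.txt} staged={b.txt, c.txt}
After op 11 (git add e.txt): modified={none} staged={b.txt, c.txt, e.txt}
After op 12 (modify e.txt): modified={e.txt} staged={b.txt, c.txt, e.txt}
After op 13 (modify f.txt): modified={e.txt, f.txt} staged={b.txt, c.txt, e.txt}
After op 14 (git add b.txt): modified={e.txt, f.txt} staged={b.txt, c.txt, e.txt}
After op 15 (git reset c.txt): modified={c.txt, e.txt, f.txt} staged={b.txt, e.txt}
After op 16 (git reset e.txt): modified={c.txt, e.txt, f.txt} staged={b.txt}
After op 17 (modify c.txt): modified={c.txt, e.txt, f.txt} staged={b.txt}
After op 18 (git reset b.txt): modified={b.txt, c.txt, e.txt, f.txt} staged={none}
After op 19 (git add c.txt): modified={b.txt, e.txt, f.txt} staged={c.txt}
After op 20 (git reset c.txt): modified={b.txt, c.txt, e.txt, f.txt} staged={none}
After op 21 (modify d.txt): modified={b.txt, c.txt, d.txt, e.txt, f.txt} staged={none}
After op 22 (git add e.txt): modified={b.txt, c.txt, d.txt, f.txt} staged={e.txt}
After op 23 (modify g.txt): modified={b.txt, c.txt, d.txt, f.txt, g.txt} staged={e.txt}
After op 24 (modify a.txt): modified={a.txt, b.txt, c.txt, d.txt, f.txt, g.txt} staged={e.txt}
After op 25 (git add g.txt): modified={a.txt, b.txt, c.txt, d.txt, f.txt} staged={e.txt, g.txt}
After op 26 (git reset g.txt): modified={a.txt, b.txt, c.txt, d.txt, f.txt, g.txt} staged={e.txt}
After op 27 (git add g.txt): modified={a.txt, b.txt, c.txt, d.txt, f.txt} staged={e.txt, g.txt}
After op 28 (git commit): modified={a.txt, b.txt, c.txt, d.txt, f.txt} staged={none}
After op 29 (modify g.txt): modified={a.txt, b.txt, c.txt, d.txt, f.txt, g.txt} staged={none}

Answer: none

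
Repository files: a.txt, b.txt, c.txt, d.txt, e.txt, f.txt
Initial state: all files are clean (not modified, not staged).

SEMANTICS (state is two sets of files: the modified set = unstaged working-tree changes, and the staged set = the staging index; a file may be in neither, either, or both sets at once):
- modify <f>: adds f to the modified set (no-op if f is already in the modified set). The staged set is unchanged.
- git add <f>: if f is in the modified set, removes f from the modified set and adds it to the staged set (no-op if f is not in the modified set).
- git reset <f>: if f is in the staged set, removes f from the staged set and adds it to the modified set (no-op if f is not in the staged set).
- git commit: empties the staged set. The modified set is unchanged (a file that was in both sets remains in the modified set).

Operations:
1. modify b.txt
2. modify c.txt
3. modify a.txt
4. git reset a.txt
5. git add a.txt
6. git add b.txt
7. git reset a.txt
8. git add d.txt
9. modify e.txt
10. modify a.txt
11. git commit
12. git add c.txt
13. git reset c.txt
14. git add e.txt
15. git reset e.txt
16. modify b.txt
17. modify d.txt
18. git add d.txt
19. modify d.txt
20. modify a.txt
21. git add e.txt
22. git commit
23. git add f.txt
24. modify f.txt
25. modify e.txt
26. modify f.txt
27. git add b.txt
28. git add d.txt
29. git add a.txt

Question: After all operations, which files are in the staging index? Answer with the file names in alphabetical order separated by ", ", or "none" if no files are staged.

After op 1 (modify b.txt): modified={b.txt} staged={none}
After op 2 (modify c.txt): modified={b.txt, c.txt} staged={none}
After op 3 (modify a.txt): modified={a.txt, b.txt, c.txt} staged={none}
After op 4 (git reset a.txt): modified={a.txt, b.txt, c.txt} staged={none}
After op 5 (git add a.txt): modified={b.txt, c.txt} staged={a.txt}
After op 6 (git add b.txt): modified={c.txt} staged={a.txt, b.txt}
After op 7 (git reset a.txt): modified={a.txt, c.txt} staged={b.txt}
After op 8 (git add d.txt): modified={a.txt, c.txt} staged={b.txt}
After op 9 (modify e.txt): modified={a.txt, c.txt, e.txt} staged={b.txt}
After op 10 (modify a.txt): modified={a.txt, c.txt, e.txt} staged={b.txt}
After op 11 (git commit): modified={a.txt, c.txt, e.txt} staged={none}
After op 12 (git add c.txt): modified={a.txt, e.txt} staged={c.txt}
After op 13 (git reset c.txt): modified={a.txt, c.txt, e.txt} staged={none}
After op 14 (git add e.txt): modified={a.txt, c.txt} staged={e.txt}
After op 15 (git reset e.txt): modified={a.txt, c.txt, e.txt} staged={none}
After op 16 (modify b.txt): modified={a.txt, b.txt, c.txt, e.txt} staged={none}
After op 17 (modify d.txt): modified={a.txt, b.txt, c.txt, d.txt, e.txt} staged={none}
After op 18 (git add d.txt): modified={a.txt, b.txt, c.txt, e.txt} staged={d.txt}
After op 19 (modify d.txt): modified={a.txt, b.txt, c.txt, d.txt, e.txt} staged={d.txt}
After op 20 (modify a.txt): modified={a.txt, b.txt, c.txt, d.txt, e.txt} staged={d.txt}
After op 21 (git add e.txt): modified={a.txt, b.txt, c.txt, d.txt} staged={d.txt, e.txt}
After op 22 (git commit): modified={a.txt, b.txt, c.txt, d.txt} staged={none}
After op 23 (git add f.txt): modified={a.txt, b.txt, c.txt, d.txt} staged={none}
After op 24 (modify f.txt): modified={a.txt, b.txt, c.txt, d.txt, f.txt} staged={none}
After op 25 (modify e.txt): modified={a.txt, b.txt, c.txt, d.txt, e.txt, f.txt} staged={none}
After op 26 (modify f.txt): modified={a.txt, b.txt, c.txt, d.txt, e.txt, f.txt} staged={none}
After op 27 (git add b.txt): modified={a.txt, c.txt, d.txt, e.txt, f.txt} staged={b.txt}
After op 28 (git add d.txt): modified={a.txt, c.txt, e.txt, f.txt} staged={b.txt, d.txt}
After op 29 (git add a.txt): modified={c.txt, e.txt, f.txt} staged={a.txt, b.txt, d.txt}

Answer: a.txt, b.txt, d.txt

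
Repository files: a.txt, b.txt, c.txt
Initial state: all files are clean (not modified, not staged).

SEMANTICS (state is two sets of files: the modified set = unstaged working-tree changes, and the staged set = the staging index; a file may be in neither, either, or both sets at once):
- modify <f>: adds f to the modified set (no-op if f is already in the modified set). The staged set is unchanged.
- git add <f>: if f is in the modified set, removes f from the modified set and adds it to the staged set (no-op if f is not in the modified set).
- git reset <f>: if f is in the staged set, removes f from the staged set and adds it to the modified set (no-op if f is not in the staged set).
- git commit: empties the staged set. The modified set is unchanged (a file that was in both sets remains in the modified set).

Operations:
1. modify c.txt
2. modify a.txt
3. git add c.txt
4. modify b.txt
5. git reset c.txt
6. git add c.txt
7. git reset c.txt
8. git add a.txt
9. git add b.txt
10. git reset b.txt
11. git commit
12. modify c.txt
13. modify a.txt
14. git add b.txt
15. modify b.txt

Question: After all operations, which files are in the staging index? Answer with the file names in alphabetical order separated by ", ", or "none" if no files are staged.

Answer: b.txt

Derivation:
After op 1 (modify c.txt): modified={c.txt} staged={none}
After op 2 (modify a.txt): modified={a.txt, c.txt} staged={none}
After op 3 (git add c.txt): modified={a.txt} staged={c.txt}
After op 4 (modify b.txt): modified={a.txt, b.txt} staged={c.txt}
After op 5 (git reset c.txt): modified={a.txt, b.txt, c.txt} staged={none}
After op 6 (git add c.txt): modified={a.txt, b.txt} staged={c.txt}
After op 7 (git reset c.txt): modified={a.txt, b.txt, c.txt} staged={none}
After op 8 (git add a.txt): modified={b.txt, c.txt} staged={a.txt}
After op 9 (git add b.txt): modified={c.txt} staged={a.txt, b.txt}
After op 10 (git reset b.txt): modified={b.txt, c.txt} staged={a.txt}
After op 11 (git commit): modified={b.txt, c.txt} staged={none}
After op 12 (modify c.txt): modified={b.txt, c.txt} staged={none}
After op 13 (modify a.txt): modified={a.txt, b.txt, c.txt} staged={none}
After op 14 (git add b.txt): modified={a.txt, c.txt} staged={b.txt}
After op 15 (modify b.txt): modified={a.txt, b.txt, c.txt} staged={b.txt}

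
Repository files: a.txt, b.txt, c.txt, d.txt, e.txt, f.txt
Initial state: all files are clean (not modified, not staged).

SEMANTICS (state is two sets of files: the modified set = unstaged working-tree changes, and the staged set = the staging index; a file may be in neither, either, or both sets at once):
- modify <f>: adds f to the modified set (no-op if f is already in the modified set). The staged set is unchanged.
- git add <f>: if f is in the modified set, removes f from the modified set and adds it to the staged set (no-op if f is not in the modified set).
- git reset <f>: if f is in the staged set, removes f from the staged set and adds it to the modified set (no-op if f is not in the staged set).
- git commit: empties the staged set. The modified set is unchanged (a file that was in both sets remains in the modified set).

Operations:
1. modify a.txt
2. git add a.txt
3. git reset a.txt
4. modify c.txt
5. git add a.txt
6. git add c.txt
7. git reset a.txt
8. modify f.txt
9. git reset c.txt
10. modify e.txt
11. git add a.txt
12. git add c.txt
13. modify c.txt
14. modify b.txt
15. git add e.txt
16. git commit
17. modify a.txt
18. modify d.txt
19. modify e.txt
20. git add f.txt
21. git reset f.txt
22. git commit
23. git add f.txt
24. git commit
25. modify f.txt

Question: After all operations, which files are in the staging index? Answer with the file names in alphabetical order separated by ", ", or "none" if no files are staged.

Answer: none

Derivation:
After op 1 (modify a.txt): modified={a.txt} staged={none}
After op 2 (git add a.txt): modified={none} staged={a.txt}
After op 3 (git reset a.txt): modified={a.txt} staged={none}
After op 4 (modify c.txt): modified={a.txt, c.txt} staged={none}
After op 5 (git add a.txt): modified={c.txt} staged={a.txt}
After op 6 (git add c.txt): modified={none} staged={a.txt, c.txt}
After op 7 (git reset a.txt): modified={a.txt} staged={c.txt}
After op 8 (modify f.txt): modified={a.txt, f.txt} staged={c.txt}
After op 9 (git reset c.txt): modified={a.txt, c.txt, f.txt} staged={none}
After op 10 (modify e.txt): modified={a.txt, c.txt, e.txt, f.txt} staged={none}
After op 11 (git add a.txt): modified={c.txt, e.txt, f.txt} staged={a.txt}
After op 12 (git add c.txt): modified={e.txt, f.txt} staged={a.txt, c.txt}
After op 13 (modify c.txt): modified={c.txt, e.txt, f.txt} staged={a.txt, c.txt}
After op 14 (modify b.txt): modified={b.txt, c.txt, e.txt, f.txt} staged={a.txt, c.txt}
After op 15 (git add e.txt): modified={b.txt, c.txt, f.txt} staged={a.txt, c.txt, e.txt}
After op 16 (git commit): modified={b.txt, c.txt, f.txt} staged={none}
After op 17 (modify a.txt): modified={a.txt, b.txt, c.txt, f.txt} staged={none}
After op 18 (modify d.txt): modified={a.txt, b.txt, c.txt, d.txt, f.txt} staged={none}
After op 19 (modify e.txt): modified={a.txt, b.txt, c.txt, d.txt, e.txt, f.txt} staged={none}
After op 20 (git add f.txt): modified={a.txt, b.txt, c.txt, d.txt, e.txt} staged={f.txt}
After op 21 (git reset f.txt): modified={a.txt, b.txt, c.txt, d.txt, e.txt, f.txt} staged={none}
After op 22 (git commit): modified={a.txt, b.txt, c.txt, d.txt, e.txt, f.txt} staged={none}
After op 23 (git add f.txt): modified={a.txt, b.txt, c.txt, d.txt, e.txt} staged={f.txt}
After op 24 (git commit): modified={a.txt, b.txt, c.txt, d.txt, e.txt} staged={none}
After op 25 (modify f.txt): modified={a.txt, b.txt, c.txt, d.txt, e.txt, f.txt} staged={none}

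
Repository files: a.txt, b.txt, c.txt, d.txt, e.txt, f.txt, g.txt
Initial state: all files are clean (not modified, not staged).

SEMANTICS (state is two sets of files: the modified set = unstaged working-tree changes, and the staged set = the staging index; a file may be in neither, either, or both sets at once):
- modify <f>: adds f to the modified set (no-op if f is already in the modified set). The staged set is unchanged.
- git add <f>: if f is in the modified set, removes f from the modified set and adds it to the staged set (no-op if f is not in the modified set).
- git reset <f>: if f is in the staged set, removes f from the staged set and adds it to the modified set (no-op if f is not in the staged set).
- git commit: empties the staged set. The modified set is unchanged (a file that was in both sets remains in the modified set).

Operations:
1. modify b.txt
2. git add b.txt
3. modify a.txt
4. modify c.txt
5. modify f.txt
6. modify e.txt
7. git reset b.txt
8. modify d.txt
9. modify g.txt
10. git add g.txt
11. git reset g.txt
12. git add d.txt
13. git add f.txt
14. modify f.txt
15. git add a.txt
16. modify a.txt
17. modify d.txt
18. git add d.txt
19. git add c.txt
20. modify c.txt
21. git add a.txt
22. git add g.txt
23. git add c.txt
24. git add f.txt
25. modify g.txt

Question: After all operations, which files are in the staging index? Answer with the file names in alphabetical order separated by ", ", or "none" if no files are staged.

Answer: a.txt, c.txt, d.txt, f.txt, g.txt

Derivation:
After op 1 (modify b.txt): modified={b.txt} staged={none}
After op 2 (git add b.txt): modified={none} staged={b.txt}
After op 3 (modify a.txt): modified={a.txt} staged={b.txt}
After op 4 (modify c.txt): modified={a.txt, c.txt} staged={b.txt}
After op 5 (modify f.txt): modified={a.txt, c.txt, f.txt} staged={b.txt}
After op 6 (modify e.txt): modified={a.txt, c.txt, e.txt, f.txt} staged={b.txt}
After op 7 (git reset b.txt): modified={a.txt, b.txt, c.txt, e.txt, f.txt} staged={none}
After op 8 (modify d.txt): modified={a.txt, b.txt, c.txt, d.txt, e.txt, f.txt} staged={none}
After op 9 (modify g.txt): modified={a.txt, b.txt, c.txt, d.txt, e.txt, f.txt, g.txt} staged={none}
After op 10 (git add g.txt): modified={a.txt, b.txt, c.txt, d.txt, e.txt, f.txt} staged={g.txt}
After op 11 (git reset g.txt): modified={a.txt, b.txt, c.txt, d.txt, e.txt, f.txt, g.txt} staged={none}
After op 12 (git add d.txt): modified={a.txt, b.txt, c.txt, e.txt, f.txt, g.txt} staged={d.txt}
After op 13 (git add f.txt): modified={a.txt, b.txt, c.txt, e.txt, g.txt} staged={d.txt, f.txt}
After op 14 (modify f.txt): modified={a.txt, b.txt, c.txt, e.txt, f.txt, g.txt} staged={d.txt, f.txt}
After op 15 (git add a.txt): modified={b.txt, c.txt, e.txt, f.txt, g.txt} staged={a.txt, d.txt, f.txt}
After op 16 (modify a.txt): modified={a.txt, b.txt, c.txt, e.txt, f.txt, g.txt} staged={a.txt, d.txt, f.txt}
After op 17 (modify d.txt): modified={a.txt, b.txt, c.txt, d.txt, e.txt, f.txt, g.txt} staged={a.txt, d.txt, f.txt}
After op 18 (git add d.txt): modified={a.txt, b.txt, c.txt, e.txt, f.txt, g.txt} staged={a.txt, d.txt, f.txt}
After op 19 (git add c.txt): modified={a.txt, b.txt, e.txt, f.txt, g.txt} staged={a.txt, c.txt, d.txt, f.txt}
After op 20 (modify c.txt): modified={a.txt, b.txt, c.txt, e.txt, f.txt, g.txt} staged={a.txt, c.txt, d.txt, f.txt}
After op 21 (git add a.txt): modified={b.txt, c.txt, e.txt, f.txt, g.txt} staged={a.txt, c.txt, d.txt, f.txt}
After op 22 (git add g.txt): modified={b.txt, c.txt, e.txt, f.txt} staged={a.txt, c.txt, d.txt, f.txt, g.txt}
After op 23 (git add c.txt): modified={b.txt, e.txt, f.txt} staged={a.txt, c.txt, d.txt, f.txt, g.txt}
After op 24 (git add f.txt): modified={b.txt, e.txt} staged={a.txt, c.txt, d.txt, f.txt, g.txt}
After op 25 (modify g.txt): modified={b.txt, e.txt, g.txt} staged={a.txt, c.txt, d.txt, f.txt, g.txt}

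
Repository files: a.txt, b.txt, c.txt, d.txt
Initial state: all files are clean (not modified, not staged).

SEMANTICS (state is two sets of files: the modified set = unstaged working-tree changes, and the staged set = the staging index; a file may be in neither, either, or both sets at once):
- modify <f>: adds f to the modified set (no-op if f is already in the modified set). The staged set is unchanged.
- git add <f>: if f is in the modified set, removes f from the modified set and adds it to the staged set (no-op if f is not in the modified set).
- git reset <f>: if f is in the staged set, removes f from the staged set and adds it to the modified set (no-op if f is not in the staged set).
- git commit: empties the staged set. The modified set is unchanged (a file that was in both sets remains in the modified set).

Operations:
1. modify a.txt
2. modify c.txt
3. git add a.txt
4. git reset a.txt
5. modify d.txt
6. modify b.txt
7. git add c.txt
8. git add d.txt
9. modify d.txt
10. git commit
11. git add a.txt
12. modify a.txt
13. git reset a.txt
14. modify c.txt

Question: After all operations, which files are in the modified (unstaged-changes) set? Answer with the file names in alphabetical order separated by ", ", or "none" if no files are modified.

Answer: a.txt, b.txt, c.txt, d.txt

Derivation:
After op 1 (modify a.txt): modified={a.txt} staged={none}
After op 2 (modify c.txt): modified={a.txt, c.txt} staged={none}
After op 3 (git add a.txt): modified={c.txt} staged={a.txt}
After op 4 (git reset a.txt): modified={a.txt, c.txt} staged={none}
After op 5 (modify d.txt): modified={a.txt, c.txt, d.txt} staged={none}
After op 6 (modify b.txt): modified={a.txt, b.txt, c.txt, d.txt} staged={none}
After op 7 (git add c.txt): modified={a.txt, b.txt, d.txt} staged={c.txt}
After op 8 (git add d.txt): modified={a.txt, b.txt} staged={c.txt, d.txt}
After op 9 (modify d.txt): modified={a.txt, b.txt, d.txt} staged={c.txt, d.txt}
After op 10 (git commit): modified={a.txt, b.txt, d.txt} staged={none}
After op 11 (git add a.txt): modified={b.txt, d.txt} staged={a.txt}
After op 12 (modify a.txt): modified={a.txt, b.txt, d.txt} staged={a.txt}
After op 13 (git reset a.txt): modified={a.txt, b.txt, d.txt} staged={none}
After op 14 (modify c.txt): modified={a.txt, b.txt, c.txt, d.txt} staged={none}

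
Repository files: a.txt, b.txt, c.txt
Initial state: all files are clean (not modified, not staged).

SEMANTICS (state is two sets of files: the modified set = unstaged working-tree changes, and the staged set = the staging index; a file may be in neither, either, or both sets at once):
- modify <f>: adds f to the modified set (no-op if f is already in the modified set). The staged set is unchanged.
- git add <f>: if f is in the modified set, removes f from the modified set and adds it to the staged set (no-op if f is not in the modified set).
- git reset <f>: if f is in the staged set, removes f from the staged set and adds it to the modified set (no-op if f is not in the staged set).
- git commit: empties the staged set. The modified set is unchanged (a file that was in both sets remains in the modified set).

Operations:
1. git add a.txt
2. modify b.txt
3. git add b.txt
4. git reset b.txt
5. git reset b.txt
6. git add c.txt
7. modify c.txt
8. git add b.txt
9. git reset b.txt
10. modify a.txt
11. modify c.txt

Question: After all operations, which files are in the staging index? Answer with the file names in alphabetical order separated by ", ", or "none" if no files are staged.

After op 1 (git add a.txt): modified={none} staged={none}
After op 2 (modify b.txt): modified={b.txt} staged={none}
After op 3 (git add b.txt): modified={none} staged={b.txt}
After op 4 (git reset b.txt): modified={b.txt} staged={none}
After op 5 (git reset b.txt): modified={b.txt} staged={none}
After op 6 (git add c.txt): modified={b.txt} staged={none}
After op 7 (modify c.txt): modified={b.txt, c.txt} staged={none}
After op 8 (git add b.txt): modified={c.txt} staged={b.txt}
After op 9 (git reset b.txt): modified={b.txt, c.txt} staged={none}
After op 10 (modify a.txt): modified={a.txt, b.txt, c.txt} staged={none}
After op 11 (modify c.txt): modified={a.txt, b.txt, c.txt} staged={none}

Answer: none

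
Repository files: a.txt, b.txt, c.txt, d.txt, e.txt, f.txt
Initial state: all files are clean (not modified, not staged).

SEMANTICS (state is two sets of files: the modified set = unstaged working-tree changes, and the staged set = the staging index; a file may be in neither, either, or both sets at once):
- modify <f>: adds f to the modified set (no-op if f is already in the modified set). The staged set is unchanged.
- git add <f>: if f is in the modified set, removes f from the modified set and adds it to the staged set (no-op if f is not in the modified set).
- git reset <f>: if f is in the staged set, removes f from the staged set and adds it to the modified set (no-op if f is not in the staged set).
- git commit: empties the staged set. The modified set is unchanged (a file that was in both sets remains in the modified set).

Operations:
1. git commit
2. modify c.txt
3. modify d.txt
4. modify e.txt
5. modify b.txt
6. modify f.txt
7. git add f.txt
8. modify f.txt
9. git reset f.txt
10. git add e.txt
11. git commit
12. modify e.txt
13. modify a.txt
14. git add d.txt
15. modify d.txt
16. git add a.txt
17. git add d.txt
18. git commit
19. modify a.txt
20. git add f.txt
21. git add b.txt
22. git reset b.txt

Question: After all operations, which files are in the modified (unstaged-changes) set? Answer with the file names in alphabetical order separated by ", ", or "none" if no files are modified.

After op 1 (git commit): modified={none} staged={none}
After op 2 (modify c.txt): modified={c.txt} staged={none}
After op 3 (modify d.txt): modified={c.txt, d.txt} staged={none}
After op 4 (modify e.txt): modified={c.txt, d.txt, e.txt} staged={none}
After op 5 (modify b.txt): modified={b.txt, c.txt, d.txt, e.txt} staged={none}
After op 6 (modify f.txt): modified={b.txt, c.txt, d.txt, e.txt, f.txt} staged={none}
After op 7 (git add f.txt): modified={b.txt, c.txt, d.txt, e.txt} staged={f.txt}
After op 8 (modify f.txt): modified={b.txt, c.txt, d.txt, e.txt, f.txt} staged={f.txt}
After op 9 (git reset f.txt): modified={b.txt, c.txt, d.txt, e.txt, f.txt} staged={none}
After op 10 (git add e.txt): modified={b.txt, c.txt, d.txt, f.txt} staged={e.txt}
After op 11 (git commit): modified={b.txt, c.txt, d.txt, f.txt} staged={none}
After op 12 (modify e.txt): modified={b.txt, c.txt, d.txt, e.txt, f.txt} staged={none}
After op 13 (modify a.txt): modified={a.txt, b.txt, c.txt, d.txt, e.txt, f.txt} staged={none}
After op 14 (git add d.txt): modified={a.txt, b.txt, c.txt, e.txt, f.txt} staged={d.txt}
After op 15 (modify d.txt): modified={a.txt, b.txt, c.txt, d.txt, e.txt, f.txt} staged={d.txt}
After op 16 (git add a.txt): modified={b.txt, c.txt, d.txt, e.txt, f.txt} staged={a.txt, d.txt}
After op 17 (git add d.txt): modified={b.txt, c.txt, e.txt, f.txt} staged={a.txt, d.txt}
After op 18 (git commit): modified={b.txt, c.txt, e.txt, f.txt} staged={none}
After op 19 (modify a.txt): modified={a.txt, b.txt, c.txt, e.txt, f.txt} staged={none}
After op 20 (git add f.txt): modified={a.txt, b.txt, c.txt, e.txt} staged={f.txt}
After op 21 (git add b.txt): modified={a.txt, c.txt, e.txt} staged={b.txt, f.txt}
After op 22 (git reset b.txt): modified={a.txt, b.txt, c.txt, e.txt} staged={f.txt}

Answer: a.txt, b.txt, c.txt, e.txt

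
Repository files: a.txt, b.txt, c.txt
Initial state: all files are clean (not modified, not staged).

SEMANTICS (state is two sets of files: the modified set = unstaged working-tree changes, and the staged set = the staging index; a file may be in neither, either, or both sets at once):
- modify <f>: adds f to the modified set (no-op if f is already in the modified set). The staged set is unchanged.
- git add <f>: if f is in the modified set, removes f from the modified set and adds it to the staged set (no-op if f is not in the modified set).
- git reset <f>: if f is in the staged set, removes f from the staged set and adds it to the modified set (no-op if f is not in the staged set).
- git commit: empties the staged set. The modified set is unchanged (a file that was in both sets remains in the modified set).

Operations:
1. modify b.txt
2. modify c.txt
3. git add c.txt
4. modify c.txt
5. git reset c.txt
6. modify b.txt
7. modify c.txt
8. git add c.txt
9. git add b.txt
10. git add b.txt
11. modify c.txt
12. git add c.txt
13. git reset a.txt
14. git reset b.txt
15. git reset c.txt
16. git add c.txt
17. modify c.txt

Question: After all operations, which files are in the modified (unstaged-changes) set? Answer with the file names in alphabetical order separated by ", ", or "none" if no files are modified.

Answer: b.txt, c.txt

Derivation:
After op 1 (modify b.txt): modified={b.txt} staged={none}
After op 2 (modify c.txt): modified={b.txt, c.txt} staged={none}
After op 3 (git add c.txt): modified={b.txt} staged={c.txt}
After op 4 (modify c.txt): modified={b.txt, c.txt} staged={c.txt}
After op 5 (git reset c.txt): modified={b.txt, c.txt} staged={none}
After op 6 (modify b.txt): modified={b.txt, c.txt} staged={none}
After op 7 (modify c.txt): modified={b.txt, c.txt} staged={none}
After op 8 (git add c.txt): modified={b.txt} staged={c.txt}
After op 9 (git add b.txt): modified={none} staged={b.txt, c.txt}
After op 10 (git add b.txt): modified={none} staged={b.txt, c.txt}
After op 11 (modify c.txt): modified={c.txt} staged={b.txt, c.txt}
After op 12 (git add c.txt): modified={none} staged={b.txt, c.txt}
After op 13 (git reset a.txt): modified={none} staged={b.txt, c.txt}
After op 14 (git reset b.txt): modified={b.txt} staged={c.txt}
After op 15 (git reset c.txt): modified={b.txt, c.txt} staged={none}
After op 16 (git add c.txt): modified={b.txt} staged={c.txt}
After op 17 (modify c.txt): modified={b.txt, c.txt} staged={c.txt}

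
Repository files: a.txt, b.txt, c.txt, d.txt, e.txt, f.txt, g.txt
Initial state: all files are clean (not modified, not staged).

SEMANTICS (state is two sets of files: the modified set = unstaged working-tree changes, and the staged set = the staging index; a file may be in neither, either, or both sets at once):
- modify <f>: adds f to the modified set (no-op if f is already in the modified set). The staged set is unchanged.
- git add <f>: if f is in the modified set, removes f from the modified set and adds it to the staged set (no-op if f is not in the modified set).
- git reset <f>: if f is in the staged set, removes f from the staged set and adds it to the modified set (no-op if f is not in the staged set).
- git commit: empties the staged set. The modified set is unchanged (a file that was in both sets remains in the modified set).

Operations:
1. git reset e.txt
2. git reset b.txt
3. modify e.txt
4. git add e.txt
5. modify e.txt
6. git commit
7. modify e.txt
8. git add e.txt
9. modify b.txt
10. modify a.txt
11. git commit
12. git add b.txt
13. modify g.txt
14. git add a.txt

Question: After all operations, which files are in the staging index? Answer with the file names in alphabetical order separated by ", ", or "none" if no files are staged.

After op 1 (git reset e.txt): modified={none} staged={none}
After op 2 (git reset b.txt): modified={none} staged={none}
After op 3 (modify e.txt): modified={e.txt} staged={none}
After op 4 (git add e.txt): modified={none} staged={e.txt}
After op 5 (modify e.txt): modified={e.txt} staged={e.txt}
After op 6 (git commit): modified={e.txt} staged={none}
After op 7 (modify e.txt): modified={e.txt} staged={none}
After op 8 (git add e.txt): modified={none} staged={e.txt}
After op 9 (modify b.txt): modified={b.txt} staged={e.txt}
After op 10 (modify a.txt): modified={a.txt, b.txt} staged={e.txt}
After op 11 (git commit): modified={a.txt, b.txt} staged={none}
After op 12 (git add b.txt): modified={a.txt} staged={b.txt}
After op 13 (modify g.txt): modified={a.txt, g.txt} staged={b.txt}
After op 14 (git add a.txt): modified={g.txt} staged={a.txt, b.txt}

Answer: a.txt, b.txt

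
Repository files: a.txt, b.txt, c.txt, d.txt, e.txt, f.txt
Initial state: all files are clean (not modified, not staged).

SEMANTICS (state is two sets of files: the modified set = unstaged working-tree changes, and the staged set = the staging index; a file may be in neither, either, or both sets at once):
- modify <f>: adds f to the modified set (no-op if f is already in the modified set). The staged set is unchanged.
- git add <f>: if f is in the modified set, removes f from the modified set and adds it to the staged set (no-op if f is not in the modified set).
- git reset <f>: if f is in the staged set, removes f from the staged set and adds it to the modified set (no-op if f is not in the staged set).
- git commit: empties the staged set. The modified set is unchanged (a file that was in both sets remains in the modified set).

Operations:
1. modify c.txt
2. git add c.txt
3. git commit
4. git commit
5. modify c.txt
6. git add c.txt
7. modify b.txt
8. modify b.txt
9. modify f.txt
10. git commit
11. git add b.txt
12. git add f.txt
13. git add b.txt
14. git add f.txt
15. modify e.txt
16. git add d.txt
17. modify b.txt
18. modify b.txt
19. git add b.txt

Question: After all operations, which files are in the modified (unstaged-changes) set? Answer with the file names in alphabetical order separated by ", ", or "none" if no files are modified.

Answer: e.txt

Derivation:
After op 1 (modify c.txt): modified={c.txt} staged={none}
After op 2 (git add c.txt): modified={none} staged={c.txt}
After op 3 (git commit): modified={none} staged={none}
After op 4 (git commit): modified={none} staged={none}
After op 5 (modify c.txt): modified={c.txt} staged={none}
After op 6 (git add c.txt): modified={none} staged={c.txt}
After op 7 (modify b.txt): modified={b.txt} staged={c.txt}
After op 8 (modify b.txt): modified={b.txt} staged={c.txt}
After op 9 (modify f.txt): modified={b.txt, f.txt} staged={c.txt}
After op 10 (git commit): modified={b.txt, f.txt} staged={none}
After op 11 (git add b.txt): modified={f.txt} staged={b.txt}
After op 12 (git add f.txt): modified={none} staged={b.txt, f.txt}
After op 13 (git add b.txt): modified={none} staged={b.txt, f.txt}
After op 14 (git add f.txt): modified={none} staged={b.txt, f.txt}
After op 15 (modify e.txt): modified={e.txt} staged={b.txt, f.txt}
After op 16 (git add d.txt): modified={e.txt} staged={b.txt, f.txt}
After op 17 (modify b.txt): modified={b.txt, e.txt} staged={b.txt, f.txt}
After op 18 (modify b.txt): modified={b.txt, e.txt} staged={b.txt, f.txt}
After op 19 (git add b.txt): modified={e.txt} staged={b.txt, f.txt}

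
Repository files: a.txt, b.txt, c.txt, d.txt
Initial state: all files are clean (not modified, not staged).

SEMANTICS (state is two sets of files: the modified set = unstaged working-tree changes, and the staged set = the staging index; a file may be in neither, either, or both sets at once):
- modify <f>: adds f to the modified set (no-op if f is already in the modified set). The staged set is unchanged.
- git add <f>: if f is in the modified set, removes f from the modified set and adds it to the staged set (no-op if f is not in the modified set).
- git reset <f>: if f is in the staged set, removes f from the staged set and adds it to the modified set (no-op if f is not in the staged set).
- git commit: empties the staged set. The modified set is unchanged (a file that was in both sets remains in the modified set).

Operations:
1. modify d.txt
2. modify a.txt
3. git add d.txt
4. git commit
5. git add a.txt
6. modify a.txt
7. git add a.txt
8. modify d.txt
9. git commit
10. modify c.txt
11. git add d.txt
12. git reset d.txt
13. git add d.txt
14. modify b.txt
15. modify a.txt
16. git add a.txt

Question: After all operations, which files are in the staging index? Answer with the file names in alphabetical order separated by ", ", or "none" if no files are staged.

After op 1 (modify d.txt): modified={d.txt} staged={none}
After op 2 (modify a.txt): modified={a.txt, d.txt} staged={none}
After op 3 (git add d.txt): modified={a.txt} staged={d.txt}
After op 4 (git commit): modified={a.txt} staged={none}
After op 5 (git add a.txt): modified={none} staged={a.txt}
After op 6 (modify a.txt): modified={a.txt} staged={a.txt}
After op 7 (git add a.txt): modified={none} staged={a.txt}
After op 8 (modify d.txt): modified={d.txt} staged={a.txt}
After op 9 (git commit): modified={d.txt} staged={none}
After op 10 (modify c.txt): modified={c.txt, d.txt} staged={none}
After op 11 (git add d.txt): modified={c.txt} staged={d.txt}
After op 12 (git reset d.txt): modified={c.txt, d.txt} staged={none}
After op 13 (git add d.txt): modified={c.txt} staged={d.txt}
After op 14 (modify b.txt): modified={b.txt, c.txt} staged={d.txt}
After op 15 (modify a.txt): modified={a.txt, b.txt, c.txt} staged={d.txt}
After op 16 (git add a.txt): modified={b.txt, c.txt} staged={a.txt, d.txt}

Answer: a.txt, d.txt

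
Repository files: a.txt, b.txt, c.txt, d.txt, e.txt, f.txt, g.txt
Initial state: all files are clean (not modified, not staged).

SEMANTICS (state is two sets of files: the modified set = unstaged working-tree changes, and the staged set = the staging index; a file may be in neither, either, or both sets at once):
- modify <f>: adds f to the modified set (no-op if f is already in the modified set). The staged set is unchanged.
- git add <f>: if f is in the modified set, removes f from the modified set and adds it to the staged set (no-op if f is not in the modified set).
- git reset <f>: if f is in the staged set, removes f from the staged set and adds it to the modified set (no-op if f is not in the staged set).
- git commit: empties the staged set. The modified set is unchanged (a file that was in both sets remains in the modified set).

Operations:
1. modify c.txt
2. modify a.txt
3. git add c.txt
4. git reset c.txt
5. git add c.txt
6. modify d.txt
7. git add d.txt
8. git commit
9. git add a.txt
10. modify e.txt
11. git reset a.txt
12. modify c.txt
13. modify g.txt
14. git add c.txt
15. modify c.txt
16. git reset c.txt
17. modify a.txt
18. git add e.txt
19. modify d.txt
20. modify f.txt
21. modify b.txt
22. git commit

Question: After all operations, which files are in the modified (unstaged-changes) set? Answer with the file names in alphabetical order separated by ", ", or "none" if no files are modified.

Answer: a.txt, b.txt, c.txt, d.txt, f.txt, g.txt

Derivation:
After op 1 (modify c.txt): modified={c.txt} staged={none}
After op 2 (modify a.txt): modified={a.txt, c.txt} staged={none}
After op 3 (git add c.txt): modified={a.txt} staged={c.txt}
After op 4 (git reset c.txt): modified={a.txt, c.txt} staged={none}
After op 5 (git add c.txt): modified={a.txt} staged={c.txt}
After op 6 (modify d.txt): modified={a.txt, d.txt} staged={c.txt}
After op 7 (git add d.txt): modified={a.txt} staged={c.txt, d.txt}
After op 8 (git commit): modified={a.txt} staged={none}
After op 9 (git add a.txt): modified={none} staged={a.txt}
After op 10 (modify e.txt): modified={e.txt} staged={a.txt}
After op 11 (git reset a.txt): modified={a.txt, e.txt} staged={none}
After op 12 (modify c.txt): modified={a.txt, c.txt, e.txt} staged={none}
After op 13 (modify g.txt): modified={a.txt, c.txt, e.txt, g.txt} staged={none}
After op 14 (git add c.txt): modified={a.txt, e.txt, g.txt} staged={c.txt}
After op 15 (modify c.txt): modified={a.txt, c.txt, e.txt, g.txt} staged={c.txt}
After op 16 (git reset c.txt): modified={a.txt, c.txt, e.txt, g.txt} staged={none}
After op 17 (modify a.txt): modified={a.txt, c.txt, e.txt, g.txt} staged={none}
After op 18 (git add e.txt): modified={a.txt, c.txt, g.txt} staged={e.txt}
After op 19 (modify d.txt): modified={a.txt, c.txt, d.txt, g.txt} staged={e.txt}
After op 20 (modify f.txt): modified={a.txt, c.txt, d.txt, f.txt, g.txt} staged={e.txt}
After op 21 (modify b.txt): modified={a.txt, b.txt, c.txt, d.txt, f.txt, g.txt} staged={e.txt}
After op 22 (git commit): modified={a.txt, b.txt, c.txt, d.txt, f.txt, g.txt} staged={none}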